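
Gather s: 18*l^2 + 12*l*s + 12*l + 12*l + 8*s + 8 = 18*l^2 + 24*l + s*(12*l + 8) + 8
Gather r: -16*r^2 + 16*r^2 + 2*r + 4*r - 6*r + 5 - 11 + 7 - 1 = 0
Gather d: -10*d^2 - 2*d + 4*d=-10*d^2 + 2*d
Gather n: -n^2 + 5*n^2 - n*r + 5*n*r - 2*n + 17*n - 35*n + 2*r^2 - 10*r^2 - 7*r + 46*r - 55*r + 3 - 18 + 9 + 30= 4*n^2 + n*(4*r - 20) - 8*r^2 - 16*r + 24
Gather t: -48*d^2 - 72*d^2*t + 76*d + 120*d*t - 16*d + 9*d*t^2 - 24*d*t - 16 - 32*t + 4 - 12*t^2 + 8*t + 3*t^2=-48*d^2 + 60*d + t^2*(9*d - 9) + t*(-72*d^2 + 96*d - 24) - 12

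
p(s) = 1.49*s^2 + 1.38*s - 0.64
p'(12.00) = 37.14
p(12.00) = 230.48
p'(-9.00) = -25.44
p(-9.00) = 107.63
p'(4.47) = 14.70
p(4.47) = 35.30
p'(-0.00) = 1.38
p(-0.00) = -0.64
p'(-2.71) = -6.70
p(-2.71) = 6.56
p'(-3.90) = -10.24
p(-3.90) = 16.64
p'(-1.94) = -4.40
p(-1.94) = 2.29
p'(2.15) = 7.79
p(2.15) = 9.21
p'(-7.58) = -21.21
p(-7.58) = 74.51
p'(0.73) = 3.56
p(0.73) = 1.16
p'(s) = 2.98*s + 1.38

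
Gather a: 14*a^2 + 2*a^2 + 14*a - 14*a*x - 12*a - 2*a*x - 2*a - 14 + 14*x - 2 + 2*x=16*a^2 - 16*a*x + 16*x - 16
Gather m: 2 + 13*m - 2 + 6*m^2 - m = 6*m^2 + 12*m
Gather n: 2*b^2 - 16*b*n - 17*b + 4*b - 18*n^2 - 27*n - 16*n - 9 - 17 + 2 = 2*b^2 - 13*b - 18*n^2 + n*(-16*b - 43) - 24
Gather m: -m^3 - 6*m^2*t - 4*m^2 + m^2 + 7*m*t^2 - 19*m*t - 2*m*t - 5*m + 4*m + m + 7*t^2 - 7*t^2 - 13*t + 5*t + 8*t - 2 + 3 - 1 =-m^3 + m^2*(-6*t - 3) + m*(7*t^2 - 21*t)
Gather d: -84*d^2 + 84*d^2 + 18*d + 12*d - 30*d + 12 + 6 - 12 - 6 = 0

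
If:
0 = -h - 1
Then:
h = -1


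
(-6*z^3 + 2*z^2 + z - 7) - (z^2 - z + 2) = -6*z^3 + z^2 + 2*z - 9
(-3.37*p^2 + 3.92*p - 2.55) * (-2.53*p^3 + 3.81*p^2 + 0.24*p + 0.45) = 8.5261*p^5 - 22.7573*p^4 + 20.5779*p^3 - 10.2912*p^2 + 1.152*p - 1.1475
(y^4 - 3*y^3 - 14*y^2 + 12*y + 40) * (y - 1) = y^5 - 4*y^4 - 11*y^3 + 26*y^2 + 28*y - 40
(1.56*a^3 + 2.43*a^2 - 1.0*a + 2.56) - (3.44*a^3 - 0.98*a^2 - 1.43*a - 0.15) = -1.88*a^3 + 3.41*a^2 + 0.43*a + 2.71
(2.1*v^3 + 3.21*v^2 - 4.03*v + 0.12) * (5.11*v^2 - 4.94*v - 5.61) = 10.731*v^5 + 6.0291*v^4 - 48.2317*v^3 + 2.5133*v^2 + 22.0155*v - 0.6732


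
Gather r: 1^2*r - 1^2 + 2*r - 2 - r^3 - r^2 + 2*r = -r^3 - r^2 + 5*r - 3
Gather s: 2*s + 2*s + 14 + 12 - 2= 4*s + 24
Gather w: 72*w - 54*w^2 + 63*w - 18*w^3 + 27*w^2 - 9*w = -18*w^3 - 27*w^2 + 126*w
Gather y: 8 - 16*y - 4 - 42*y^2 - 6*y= -42*y^2 - 22*y + 4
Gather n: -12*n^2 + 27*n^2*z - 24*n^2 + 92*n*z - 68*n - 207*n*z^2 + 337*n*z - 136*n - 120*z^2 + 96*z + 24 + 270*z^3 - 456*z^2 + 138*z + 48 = n^2*(27*z - 36) + n*(-207*z^2 + 429*z - 204) + 270*z^3 - 576*z^2 + 234*z + 72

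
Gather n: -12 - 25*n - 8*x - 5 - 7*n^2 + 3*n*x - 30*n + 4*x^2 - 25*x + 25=-7*n^2 + n*(3*x - 55) + 4*x^2 - 33*x + 8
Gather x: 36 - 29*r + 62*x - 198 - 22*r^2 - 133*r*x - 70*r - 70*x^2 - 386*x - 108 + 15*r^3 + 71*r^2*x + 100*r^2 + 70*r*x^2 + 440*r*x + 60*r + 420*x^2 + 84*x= 15*r^3 + 78*r^2 - 39*r + x^2*(70*r + 350) + x*(71*r^2 + 307*r - 240) - 270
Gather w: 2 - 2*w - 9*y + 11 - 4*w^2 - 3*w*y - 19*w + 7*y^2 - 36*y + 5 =-4*w^2 + w*(-3*y - 21) + 7*y^2 - 45*y + 18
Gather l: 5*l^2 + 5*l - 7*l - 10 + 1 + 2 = 5*l^2 - 2*l - 7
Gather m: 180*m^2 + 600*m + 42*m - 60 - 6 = 180*m^2 + 642*m - 66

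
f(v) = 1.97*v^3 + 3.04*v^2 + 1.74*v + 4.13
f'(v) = 5.91*v^2 + 6.08*v + 1.74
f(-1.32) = 2.60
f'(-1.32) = 4.01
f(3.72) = 154.08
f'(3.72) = 106.14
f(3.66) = 147.81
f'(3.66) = 103.16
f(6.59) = 711.41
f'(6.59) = 298.47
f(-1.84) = -1.05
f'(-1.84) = 10.56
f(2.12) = 40.25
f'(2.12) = 41.19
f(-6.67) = -456.81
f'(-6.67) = 224.12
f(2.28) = 47.25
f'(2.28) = 46.32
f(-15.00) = -5986.72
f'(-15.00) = 1240.29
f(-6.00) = -322.39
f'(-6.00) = 178.02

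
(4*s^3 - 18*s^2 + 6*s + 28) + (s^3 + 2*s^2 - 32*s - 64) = 5*s^3 - 16*s^2 - 26*s - 36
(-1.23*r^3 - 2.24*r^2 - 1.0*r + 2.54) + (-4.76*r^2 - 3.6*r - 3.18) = -1.23*r^3 - 7.0*r^2 - 4.6*r - 0.64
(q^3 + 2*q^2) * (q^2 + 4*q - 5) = q^5 + 6*q^4 + 3*q^3 - 10*q^2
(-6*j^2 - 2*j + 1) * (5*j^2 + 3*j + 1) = -30*j^4 - 28*j^3 - 7*j^2 + j + 1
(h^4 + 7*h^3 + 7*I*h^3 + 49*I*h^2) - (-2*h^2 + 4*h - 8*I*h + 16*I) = h^4 + 7*h^3 + 7*I*h^3 + 2*h^2 + 49*I*h^2 - 4*h + 8*I*h - 16*I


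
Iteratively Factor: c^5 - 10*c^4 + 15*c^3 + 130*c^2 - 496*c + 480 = (c - 5)*(c^4 - 5*c^3 - 10*c^2 + 80*c - 96) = (c - 5)*(c - 2)*(c^3 - 3*c^2 - 16*c + 48) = (c - 5)*(c - 2)*(c + 4)*(c^2 - 7*c + 12) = (c - 5)*(c - 4)*(c - 2)*(c + 4)*(c - 3)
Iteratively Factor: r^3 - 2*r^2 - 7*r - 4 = (r + 1)*(r^2 - 3*r - 4) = (r + 1)^2*(r - 4)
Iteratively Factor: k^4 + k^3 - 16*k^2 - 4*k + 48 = (k - 2)*(k^3 + 3*k^2 - 10*k - 24) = (k - 2)*(k + 4)*(k^2 - k - 6) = (k - 2)*(k + 2)*(k + 4)*(k - 3)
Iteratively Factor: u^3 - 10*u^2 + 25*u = (u)*(u^2 - 10*u + 25) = u*(u - 5)*(u - 5)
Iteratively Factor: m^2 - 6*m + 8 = (m - 2)*(m - 4)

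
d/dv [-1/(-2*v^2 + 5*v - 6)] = (5 - 4*v)/(2*v^2 - 5*v + 6)^2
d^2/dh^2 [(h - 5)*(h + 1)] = 2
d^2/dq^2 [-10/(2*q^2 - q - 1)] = 20*(-4*q^2 + 2*q + (4*q - 1)^2 + 2)/(-2*q^2 + q + 1)^3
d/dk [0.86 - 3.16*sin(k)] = -3.16*cos(k)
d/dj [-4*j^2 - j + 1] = -8*j - 1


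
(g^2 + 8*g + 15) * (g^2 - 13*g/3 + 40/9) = g^4 + 11*g^3/3 - 137*g^2/9 - 265*g/9 + 200/3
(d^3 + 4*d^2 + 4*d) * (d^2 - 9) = d^5 + 4*d^4 - 5*d^3 - 36*d^2 - 36*d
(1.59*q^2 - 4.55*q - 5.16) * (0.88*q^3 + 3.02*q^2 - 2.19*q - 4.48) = 1.3992*q^5 + 0.797800000000001*q^4 - 21.7639*q^3 - 12.7419*q^2 + 31.6844*q + 23.1168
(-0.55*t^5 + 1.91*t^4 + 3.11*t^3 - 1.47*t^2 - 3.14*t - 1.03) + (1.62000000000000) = -0.55*t^5 + 1.91*t^4 + 3.11*t^3 - 1.47*t^2 - 3.14*t + 0.59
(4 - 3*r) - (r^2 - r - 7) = -r^2 - 2*r + 11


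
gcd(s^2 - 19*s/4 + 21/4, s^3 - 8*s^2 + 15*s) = s - 3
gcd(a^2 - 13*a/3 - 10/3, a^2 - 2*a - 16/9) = a + 2/3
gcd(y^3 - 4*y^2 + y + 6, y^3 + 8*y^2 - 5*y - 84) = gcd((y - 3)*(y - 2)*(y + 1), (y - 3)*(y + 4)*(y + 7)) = y - 3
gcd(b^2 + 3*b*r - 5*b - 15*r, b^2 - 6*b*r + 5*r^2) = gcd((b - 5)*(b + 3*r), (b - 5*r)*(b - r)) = 1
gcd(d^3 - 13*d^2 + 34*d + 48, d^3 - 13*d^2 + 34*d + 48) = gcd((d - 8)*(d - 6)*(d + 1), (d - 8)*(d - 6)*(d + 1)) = d^3 - 13*d^2 + 34*d + 48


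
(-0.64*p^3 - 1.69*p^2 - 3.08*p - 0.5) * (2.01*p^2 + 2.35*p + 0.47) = -1.2864*p^5 - 4.9009*p^4 - 10.4631*p^3 - 9.0373*p^2 - 2.6226*p - 0.235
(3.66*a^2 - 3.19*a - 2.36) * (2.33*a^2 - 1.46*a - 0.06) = 8.5278*a^4 - 12.7763*a^3 - 1.061*a^2 + 3.637*a + 0.1416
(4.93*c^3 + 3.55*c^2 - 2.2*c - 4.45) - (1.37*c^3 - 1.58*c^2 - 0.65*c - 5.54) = 3.56*c^3 + 5.13*c^2 - 1.55*c + 1.09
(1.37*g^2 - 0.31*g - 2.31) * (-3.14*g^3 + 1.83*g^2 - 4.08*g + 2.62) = -4.3018*g^5 + 3.4805*g^4 + 1.0965*g^3 + 0.6269*g^2 + 8.6126*g - 6.0522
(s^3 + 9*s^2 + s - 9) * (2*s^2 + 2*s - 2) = 2*s^5 + 20*s^4 + 18*s^3 - 34*s^2 - 20*s + 18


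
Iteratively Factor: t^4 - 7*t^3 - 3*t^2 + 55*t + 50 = (t + 2)*(t^3 - 9*t^2 + 15*t + 25) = (t + 1)*(t + 2)*(t^2 - 10*t + 25) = (t - 5)*(t + 1)*(t + 2)*(t - 5)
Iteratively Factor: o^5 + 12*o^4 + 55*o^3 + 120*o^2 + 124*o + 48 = (o + 3)*(o^4 + 9*o^3 + 28*o^2 + 36*o + 16) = (o + 2)*(o + 3)*(o^3 + 7*o^2 + 14*o + 8) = (o + 2)^2*(o + 3)*(o^2 + 5*o + 4) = (o + 1)*(o + 2)^2*(o + 3)*(o + 4)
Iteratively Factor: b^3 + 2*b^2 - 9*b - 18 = (b - 3)*(b^2 + 5*b + 6) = (b - 3)*(b + 2)*(b + 3)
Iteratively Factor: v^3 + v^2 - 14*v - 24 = (v + 2)*(v^2 - v - 12) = (v + 2)*(v + 3)*(v - 4)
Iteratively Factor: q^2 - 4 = (q - 2)*(q + 2)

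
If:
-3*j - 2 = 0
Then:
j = -2/3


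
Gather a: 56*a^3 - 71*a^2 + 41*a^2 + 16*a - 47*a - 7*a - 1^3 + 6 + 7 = 56*a^3 - 30*a^2 - 38*a + 12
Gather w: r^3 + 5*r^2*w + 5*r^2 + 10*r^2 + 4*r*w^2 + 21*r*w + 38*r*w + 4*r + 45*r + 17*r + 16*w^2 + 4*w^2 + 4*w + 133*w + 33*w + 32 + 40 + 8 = r^3 + 15*r^2 + 66*r + w^2*(4*r + 20) + w*(5*r^2 + 59*r + 170) + 80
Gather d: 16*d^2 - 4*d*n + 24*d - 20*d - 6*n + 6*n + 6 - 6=16*d^2 + d*(4 - 4*n)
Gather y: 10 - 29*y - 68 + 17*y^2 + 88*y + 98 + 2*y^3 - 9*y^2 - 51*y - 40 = 2*y^3 + 8*y^2 + 8*y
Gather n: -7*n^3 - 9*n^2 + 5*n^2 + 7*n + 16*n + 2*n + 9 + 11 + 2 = -7*n^3 - 4*n^2 + 25*n + 22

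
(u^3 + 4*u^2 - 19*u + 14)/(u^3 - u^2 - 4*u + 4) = (u + 7)/(u + 2)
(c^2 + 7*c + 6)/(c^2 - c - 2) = (c + 6)/(c - 2)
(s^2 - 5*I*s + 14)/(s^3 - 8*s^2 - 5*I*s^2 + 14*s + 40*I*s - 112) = 1/(s - 8)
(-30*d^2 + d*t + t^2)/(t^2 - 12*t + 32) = (-30*d^2 + d*t + t^2)/(t^2 - 12*t + 32)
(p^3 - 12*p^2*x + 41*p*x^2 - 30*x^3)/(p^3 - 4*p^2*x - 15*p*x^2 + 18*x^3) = (p - 5*x)/(p + 3*x)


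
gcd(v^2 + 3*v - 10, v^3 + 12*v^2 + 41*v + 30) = v + 5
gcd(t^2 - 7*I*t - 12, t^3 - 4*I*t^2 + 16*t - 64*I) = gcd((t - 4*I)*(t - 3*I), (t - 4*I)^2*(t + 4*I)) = t - 4*I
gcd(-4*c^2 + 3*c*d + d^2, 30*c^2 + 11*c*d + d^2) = 1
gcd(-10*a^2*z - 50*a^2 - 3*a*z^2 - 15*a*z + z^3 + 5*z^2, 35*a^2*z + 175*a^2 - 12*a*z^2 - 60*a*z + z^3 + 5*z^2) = -5*a*z - 25*a + z^2 + 5*z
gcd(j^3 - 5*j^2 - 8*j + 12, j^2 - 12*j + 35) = 1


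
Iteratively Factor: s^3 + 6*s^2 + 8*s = (s + 4)*(s^2 + 2*s) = (s + 2)*(s + 4)*(s)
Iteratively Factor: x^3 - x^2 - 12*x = (x)*(x^2 - x - 12) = x*(x + 3)*(x - 4)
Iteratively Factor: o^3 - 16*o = (o + 4)*(o^2 - 4*o) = o*(o + 4)*(o - 4)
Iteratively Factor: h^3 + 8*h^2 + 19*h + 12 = (h + 1)*(h^2 + 7*h + 12) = (h + 1)*(h + 4)*(h + 3)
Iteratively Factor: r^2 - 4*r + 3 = (r - 1)*(r - 3)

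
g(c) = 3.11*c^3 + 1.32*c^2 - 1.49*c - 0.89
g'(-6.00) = 318.55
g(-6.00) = -616.19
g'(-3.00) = 74.56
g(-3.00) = -68.51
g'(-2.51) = 50.66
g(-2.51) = -38.01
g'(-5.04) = 222.20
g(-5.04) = -358.01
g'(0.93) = 9.03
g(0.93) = 1.37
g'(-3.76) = 120.49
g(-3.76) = -141.95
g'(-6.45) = 369.63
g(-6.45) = -770.89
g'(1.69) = 29.62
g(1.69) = 15.37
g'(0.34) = 0.49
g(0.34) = -1.12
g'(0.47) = 1.81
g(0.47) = -0.98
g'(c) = 9.33*c^2 + 2.64*c - 1.49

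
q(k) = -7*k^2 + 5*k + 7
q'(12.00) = -163.00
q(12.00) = -941.00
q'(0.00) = 5.00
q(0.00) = 7.00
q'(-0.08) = 6.12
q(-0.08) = 6.56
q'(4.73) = -61.22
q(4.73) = -125.96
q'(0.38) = -0.32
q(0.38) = 7.89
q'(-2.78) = 43.92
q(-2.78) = -61.00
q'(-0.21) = 7.94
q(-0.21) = 5.64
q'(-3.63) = 55.82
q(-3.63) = -103.39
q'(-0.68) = 14.52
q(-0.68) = 0.36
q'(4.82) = -62.48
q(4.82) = -131.53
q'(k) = 5 - 14*k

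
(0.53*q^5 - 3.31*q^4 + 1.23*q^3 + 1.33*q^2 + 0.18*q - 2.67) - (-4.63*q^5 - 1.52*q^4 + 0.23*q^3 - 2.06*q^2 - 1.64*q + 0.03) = 5.16*q^5 - 1.79*q^4 + 1.0*q^3 + 3.39*q^2 + 1.82*q - 2.7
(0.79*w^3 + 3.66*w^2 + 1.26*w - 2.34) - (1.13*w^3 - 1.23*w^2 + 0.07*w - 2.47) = -0.34*w^3 + 4.89*w^2 + 1.19*w + 0.13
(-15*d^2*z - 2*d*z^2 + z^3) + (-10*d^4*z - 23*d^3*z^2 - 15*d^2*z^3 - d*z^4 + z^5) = -10*d^4*z - 23*d^3*z^2 - 15*d^2*z^3 - 15*d^2*z - d*z^4 - 2*d*z^2 + z^5 + z^3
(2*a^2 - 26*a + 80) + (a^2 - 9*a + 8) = 3*a^2 - 35*a + 88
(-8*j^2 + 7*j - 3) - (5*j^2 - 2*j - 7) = -13*j^2 + 9*j + 4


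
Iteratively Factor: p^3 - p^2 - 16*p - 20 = (p + 2)*(p^2 - 3*p - 10) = (p + 2)^2*(p - 5)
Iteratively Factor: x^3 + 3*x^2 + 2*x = (x)*(x^2 + 3*x + 2) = x*(x + 2)*(x + 1)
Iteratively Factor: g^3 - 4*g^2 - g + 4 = (g - 1)*(g^2 - 3*g - 4) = (g - 1)*(g + 1)*(g - 4)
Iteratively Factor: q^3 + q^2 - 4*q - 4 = (q + 2)*(q^2 - q - 2) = (q - 2)*(q + 2)*(q + 1)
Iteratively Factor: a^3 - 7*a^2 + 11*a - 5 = (a - 1)*(a^2 - 6*a + 5) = (a - 1)^2*(a - 5)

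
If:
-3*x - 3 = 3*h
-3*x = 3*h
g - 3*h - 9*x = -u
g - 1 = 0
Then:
No Solution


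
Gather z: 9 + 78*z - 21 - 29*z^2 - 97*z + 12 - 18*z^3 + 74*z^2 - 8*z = -18*z^3 + 45*z^2 - 27*z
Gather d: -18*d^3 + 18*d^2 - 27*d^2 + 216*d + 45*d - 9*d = -18*d^3 - 9*d^2 + 252*d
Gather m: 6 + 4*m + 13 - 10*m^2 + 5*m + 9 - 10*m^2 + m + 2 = -20*m^2 + 10*m + 30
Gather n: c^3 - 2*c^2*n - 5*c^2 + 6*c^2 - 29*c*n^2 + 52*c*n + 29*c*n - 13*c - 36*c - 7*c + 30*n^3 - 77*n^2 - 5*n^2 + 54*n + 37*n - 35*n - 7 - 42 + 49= c^3 + c^2 - 56*c + 30*n^3 + n^2*(-29*c - 82) + n*(-2*c^2 + 81*c + 56)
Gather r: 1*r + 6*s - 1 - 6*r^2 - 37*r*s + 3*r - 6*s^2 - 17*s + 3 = -6*r^2 + r*(4 - 37*s) - 6*s^2 - 11*s + 2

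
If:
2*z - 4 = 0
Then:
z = 2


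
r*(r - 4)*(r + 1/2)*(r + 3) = r^4 - r^3/2 - 25*r^2/2 - 6*r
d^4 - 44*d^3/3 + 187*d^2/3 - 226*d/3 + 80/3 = (d - 8)*(d - 5)*(d - 1)*(d - 2/3)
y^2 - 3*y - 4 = (y - 4)*(y + 1)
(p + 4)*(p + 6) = p^2 + 10*p + 24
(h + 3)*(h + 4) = h^2 + 7*h + 12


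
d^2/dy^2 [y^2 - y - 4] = 2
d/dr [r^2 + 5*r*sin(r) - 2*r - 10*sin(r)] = 5*r*cos(r) + 2*r + 5*sin(r) - 10*cos(r) - 2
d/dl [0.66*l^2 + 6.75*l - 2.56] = 1.32*l + 6.75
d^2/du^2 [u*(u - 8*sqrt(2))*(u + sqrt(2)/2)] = 6*u - 15*sqrt(2)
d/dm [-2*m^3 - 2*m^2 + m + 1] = -6*m^2 - 4*m + 1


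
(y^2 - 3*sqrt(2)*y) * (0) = 0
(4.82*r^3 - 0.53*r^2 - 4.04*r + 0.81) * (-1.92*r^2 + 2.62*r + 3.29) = -9.2544*r^5 + 13.646*r^4 + 22.226*r^3 - 13.8837*r^2 - 11.1694*r + 2.6649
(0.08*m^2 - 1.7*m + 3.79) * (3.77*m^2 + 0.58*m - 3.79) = 0.3016*m^4 - 6.3626*m^3 + 12.9991*m^2 + 8.6412*m - 14.3641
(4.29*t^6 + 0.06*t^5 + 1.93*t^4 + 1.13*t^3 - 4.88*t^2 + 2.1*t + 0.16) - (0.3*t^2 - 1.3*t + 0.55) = 4.29*t^6 + 0.06*t^5 + 1.93*t^4 + 1.13*t^3 - 5.18*t^2 + 3.4*t - 0.39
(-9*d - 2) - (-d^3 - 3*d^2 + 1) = d^3 + 3*d^2 - 9*d - 3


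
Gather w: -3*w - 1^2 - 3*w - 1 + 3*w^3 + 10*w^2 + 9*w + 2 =3*w^3 + 10*w^2 + 3*w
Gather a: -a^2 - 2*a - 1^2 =-a^2 - 2*a - 1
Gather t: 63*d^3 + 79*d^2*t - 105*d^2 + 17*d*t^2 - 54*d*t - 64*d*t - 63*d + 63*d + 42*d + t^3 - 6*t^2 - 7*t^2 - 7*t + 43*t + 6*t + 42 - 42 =63*d^3 - 105*d^2 + 42*d + t^3 + t^2*(17*d - 13) + t*(79*d^2 - 118*d + 42)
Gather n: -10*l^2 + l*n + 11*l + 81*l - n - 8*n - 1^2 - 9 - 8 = -10*l^2 + 92*l + n*(l - 9) - 18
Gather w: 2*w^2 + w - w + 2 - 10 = 2*w^2 - 8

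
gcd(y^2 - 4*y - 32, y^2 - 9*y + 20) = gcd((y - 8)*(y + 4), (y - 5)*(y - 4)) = 1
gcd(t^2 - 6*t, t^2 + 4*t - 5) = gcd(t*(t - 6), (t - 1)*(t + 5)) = 1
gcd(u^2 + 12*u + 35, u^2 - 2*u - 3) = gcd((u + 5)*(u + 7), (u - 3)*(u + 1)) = 1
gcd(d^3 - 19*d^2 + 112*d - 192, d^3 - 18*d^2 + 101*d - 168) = d^2 - 11*d + 24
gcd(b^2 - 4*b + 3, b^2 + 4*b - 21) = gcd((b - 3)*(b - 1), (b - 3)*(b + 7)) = b - 3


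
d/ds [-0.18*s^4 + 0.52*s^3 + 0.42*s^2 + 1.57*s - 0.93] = -0.72*s^3 + 1.56*s^2 + 0.84*s + 1.57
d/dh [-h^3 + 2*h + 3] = 2 - 3*h^2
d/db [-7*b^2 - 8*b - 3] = -14*b - 8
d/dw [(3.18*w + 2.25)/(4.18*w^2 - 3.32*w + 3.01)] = (-13.2924*w^2 - 18.81*w + 17.0418)/(17.4724*w^4 - 27.7552*w^3 + 36.186*w^2 - 19.9864*w + 9.0601)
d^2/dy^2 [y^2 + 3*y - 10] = 2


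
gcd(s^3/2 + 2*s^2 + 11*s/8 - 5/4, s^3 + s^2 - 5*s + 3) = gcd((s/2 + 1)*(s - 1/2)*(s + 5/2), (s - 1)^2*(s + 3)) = 1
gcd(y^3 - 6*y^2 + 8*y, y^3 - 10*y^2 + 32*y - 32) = y^2 - 6*y + 8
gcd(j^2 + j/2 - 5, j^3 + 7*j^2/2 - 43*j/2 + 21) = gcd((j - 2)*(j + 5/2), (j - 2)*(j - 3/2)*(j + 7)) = j - 2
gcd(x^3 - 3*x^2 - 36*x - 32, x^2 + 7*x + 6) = x + 1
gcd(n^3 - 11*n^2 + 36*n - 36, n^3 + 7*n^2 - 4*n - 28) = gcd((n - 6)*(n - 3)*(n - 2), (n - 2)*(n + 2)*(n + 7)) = n - 2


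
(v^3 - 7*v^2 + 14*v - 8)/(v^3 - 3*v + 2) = (v^2 - 6*v + 8)/(v^2 + v - 2)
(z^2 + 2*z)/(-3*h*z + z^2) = (z + 2)/(-3*h + z)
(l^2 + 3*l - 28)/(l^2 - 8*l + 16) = (l + 7)/(l - 4)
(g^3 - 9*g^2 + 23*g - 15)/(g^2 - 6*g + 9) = (g^2 - 6*g + 5)/(g - 3)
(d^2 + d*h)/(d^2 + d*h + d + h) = d/(d + 1)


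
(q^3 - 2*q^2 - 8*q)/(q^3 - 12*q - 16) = q/(q + 2)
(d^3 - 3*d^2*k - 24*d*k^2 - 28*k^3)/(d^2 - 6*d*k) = (d^3 - 3*d^2*k - 24*d*k^2 - 28*k^3)/(d*(d - 6*k))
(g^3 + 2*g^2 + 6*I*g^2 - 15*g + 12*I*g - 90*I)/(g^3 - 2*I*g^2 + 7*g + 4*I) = (g^3 + g^2*(2 + 6*I) + g*(-15 + 12*I) - 90*I)/(g^3 - 2*I*g^2 + 7*g + 4*I)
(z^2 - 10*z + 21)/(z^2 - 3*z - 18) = (-z^2 + 10*z - 21)/(-z^2 + 3*z + 18)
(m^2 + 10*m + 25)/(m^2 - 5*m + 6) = (m^2 + 10*m + 25)/(m^2 - 5*m + 6)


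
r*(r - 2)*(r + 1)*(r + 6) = r^4 + 5*r^3 - 8*r^2 - 12*r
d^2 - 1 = (d - 1)*(d + 1)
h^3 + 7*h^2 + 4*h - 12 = (h - 1)*(h + 2)*(h + 6)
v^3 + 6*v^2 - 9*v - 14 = (v - 2)*(v + 1)*(v + 7)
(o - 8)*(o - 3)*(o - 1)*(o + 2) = o^4 - 10*o^3 + 11*o^2 + 46*o - 48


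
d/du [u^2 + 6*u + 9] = 2*u + 6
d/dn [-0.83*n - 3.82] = -0.830000000000000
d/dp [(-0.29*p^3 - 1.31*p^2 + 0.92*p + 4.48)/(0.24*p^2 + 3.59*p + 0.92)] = (-0.0696*p^4 - 2.0822*p^3 - 5.7241*p^2 - 4.5608*p - 15.2368)/(0.0576*p^4 + 1.7232*p^3 + 13.3297*p^2 + 6.6056*p + 0.8464)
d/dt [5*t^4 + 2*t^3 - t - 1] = 20*t^3 + 6*t^2 - 1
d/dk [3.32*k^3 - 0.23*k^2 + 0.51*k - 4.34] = 9.96*k^2 - 0.46*k + 0.51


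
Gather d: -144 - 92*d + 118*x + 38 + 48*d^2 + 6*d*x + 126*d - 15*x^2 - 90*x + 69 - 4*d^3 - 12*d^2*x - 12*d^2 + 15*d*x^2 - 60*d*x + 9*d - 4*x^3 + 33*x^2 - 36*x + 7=-4*d^3 + d^2*(36 - 12*x) + d*(15*x^2 - 54*x + 43) - 4*x^3 + 18*x^2 - 8*x - 30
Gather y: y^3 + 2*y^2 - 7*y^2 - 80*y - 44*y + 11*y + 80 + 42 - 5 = y^3 - 5*y^2 - 113*y + 117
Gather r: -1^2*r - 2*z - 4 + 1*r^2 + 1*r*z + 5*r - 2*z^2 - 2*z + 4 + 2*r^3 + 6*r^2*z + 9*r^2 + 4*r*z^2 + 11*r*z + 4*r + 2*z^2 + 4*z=2*r^3 + r^2*(6*z + 10) + r*(4*z^2 + 12*z + 8)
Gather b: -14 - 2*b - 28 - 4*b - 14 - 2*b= -8*b - 56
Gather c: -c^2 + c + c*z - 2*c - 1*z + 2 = -c^2 + c*(z - 1) - z + 2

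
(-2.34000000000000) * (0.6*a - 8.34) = 19.5156 - 1.404*a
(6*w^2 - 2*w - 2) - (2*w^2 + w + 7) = 4*w^2 - 3*w - 9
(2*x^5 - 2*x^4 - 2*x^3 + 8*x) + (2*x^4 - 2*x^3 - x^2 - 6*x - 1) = 2*x^5 - 4*x^3 - x^2 + 2*x - 1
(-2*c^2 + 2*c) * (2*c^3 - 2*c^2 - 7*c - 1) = -4*c^5 + 8*c^4 + 10*c^3 - 12*c^2 - 2*c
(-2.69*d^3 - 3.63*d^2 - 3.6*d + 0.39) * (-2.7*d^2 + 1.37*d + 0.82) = 7.263*d^5 + 6.1157*d^4 + 2.5411*d^3 - 8.9616*d^2 - 2.4177*d + 0.3198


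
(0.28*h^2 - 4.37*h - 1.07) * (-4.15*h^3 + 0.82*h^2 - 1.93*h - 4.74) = -1.162*h^5 + 18.3651*h^4 + 0.316700000000001*h^3 + 6.2295*h^2 + 22.7789*h + 5.0718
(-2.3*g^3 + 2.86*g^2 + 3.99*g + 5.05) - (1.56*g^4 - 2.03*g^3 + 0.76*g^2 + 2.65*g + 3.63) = -1.56*g^4 - 0.27*g^3 + 2.1*g^2 + 1.34*g + 1.42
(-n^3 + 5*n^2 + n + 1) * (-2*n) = 2*n^4 - 10*n^3 - 2*n^2 - 2*n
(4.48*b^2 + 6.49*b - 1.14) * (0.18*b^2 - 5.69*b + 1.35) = 0.8064*b^4 - 24.323*b^3 - 31.0853*b^2 + 15.2481*b - 1.539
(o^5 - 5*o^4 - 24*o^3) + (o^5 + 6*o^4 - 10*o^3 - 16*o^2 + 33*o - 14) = 2*o^5 + o^4 - 34*o^3 - 16*o^2 + 33*o - 14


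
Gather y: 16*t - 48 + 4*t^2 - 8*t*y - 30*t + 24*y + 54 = 4*t^2 - 14*t + y*(24 - 8*t) + 6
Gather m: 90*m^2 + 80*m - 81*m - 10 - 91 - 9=90*m^2 - m - 110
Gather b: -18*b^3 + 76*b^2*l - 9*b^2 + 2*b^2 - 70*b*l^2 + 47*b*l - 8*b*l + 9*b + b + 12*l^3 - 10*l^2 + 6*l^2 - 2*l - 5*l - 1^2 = -18*b^3 + b^2*(76*l - 7) + b*(-70*l^2 + 39*l + 10) + 12*l^3 - 4*l^2 - 7*l - 1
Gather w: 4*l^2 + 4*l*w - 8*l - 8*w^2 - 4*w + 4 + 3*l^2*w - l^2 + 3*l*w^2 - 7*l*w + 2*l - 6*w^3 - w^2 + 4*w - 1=3*l^2 - 6*l - 6*w^3 + w^2*(3*l - 9) + w*(3*l^2 - 3*l) + 3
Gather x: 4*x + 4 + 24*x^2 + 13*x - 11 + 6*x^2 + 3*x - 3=30*x^2 + 20*x - 10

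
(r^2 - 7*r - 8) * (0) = 0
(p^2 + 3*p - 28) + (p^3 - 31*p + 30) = p^3 + p^2 - 28*p + 2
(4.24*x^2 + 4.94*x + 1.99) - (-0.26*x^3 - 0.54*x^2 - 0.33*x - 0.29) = 0.26*x^3 + 4.78*x^2 + 5.27*x + 2.28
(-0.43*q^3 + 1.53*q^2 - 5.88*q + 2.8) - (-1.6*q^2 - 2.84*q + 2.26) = -0.43*q^3 + 3.13*q^2 - 3.04*q + 0.54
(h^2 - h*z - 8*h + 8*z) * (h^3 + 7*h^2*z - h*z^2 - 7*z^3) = h^5 + 6*h^4*z - 8*h^4 - 8*h^3*z^2 - 48*h^3*z - 6*h^2*z^3 + 64*h^2*z^2 + 7*h*z^4 + 48*h*z^3 - 56*z^4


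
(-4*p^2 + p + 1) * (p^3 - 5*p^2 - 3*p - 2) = -4*p^5 + 21*p^4 + 8*p^3 - 5*p - 2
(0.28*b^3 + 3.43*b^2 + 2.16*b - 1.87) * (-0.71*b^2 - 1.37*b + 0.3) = -0.1988*b^5 - 2.8189*b^4 - 6.1487*b^3 - 0.6025*b^2 + 3.2099*b - 0.561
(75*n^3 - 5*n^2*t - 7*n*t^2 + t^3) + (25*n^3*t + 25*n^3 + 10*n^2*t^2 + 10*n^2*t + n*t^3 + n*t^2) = 25*n^3*t + 100*n^3 + 10*n^2*t^2 + 5*n^2*t + n*t^3 - 6*n*t^2 + t^3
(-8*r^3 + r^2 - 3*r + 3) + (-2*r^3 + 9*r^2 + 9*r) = -10*r^3 + 10*r^2 + 6*r + 3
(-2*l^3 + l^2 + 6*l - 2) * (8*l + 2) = -16*l^4 + 4*l^3 + 50*l^2 - 4*l - 4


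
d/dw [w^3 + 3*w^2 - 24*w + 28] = 3*w^2 + 6*w - 24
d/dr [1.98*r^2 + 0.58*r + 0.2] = 3.96*r + 0.58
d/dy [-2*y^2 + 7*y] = 7 - 4*y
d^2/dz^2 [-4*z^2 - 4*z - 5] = -8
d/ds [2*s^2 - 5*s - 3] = 4*s - 5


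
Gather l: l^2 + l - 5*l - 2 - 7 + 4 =l^2 - 4*l - 5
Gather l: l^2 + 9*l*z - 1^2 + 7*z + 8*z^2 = l^2 + 9*l*z + 8*z^2 + 7*z - 1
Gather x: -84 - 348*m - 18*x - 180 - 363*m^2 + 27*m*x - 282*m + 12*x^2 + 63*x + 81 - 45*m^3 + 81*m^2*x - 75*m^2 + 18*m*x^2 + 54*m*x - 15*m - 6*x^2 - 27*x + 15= -45*m^3 - 438*m^2 - 645*m + x^2*(18*m + 6) + x*(81*m^2 + 81*m + 18) - 168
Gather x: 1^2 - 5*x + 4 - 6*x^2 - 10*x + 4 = -6*x^2 - 15*x + 9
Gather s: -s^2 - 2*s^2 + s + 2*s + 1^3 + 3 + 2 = -3*s^2 + 3*s + 6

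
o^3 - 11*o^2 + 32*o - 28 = (o - 7)*(o - 2)^2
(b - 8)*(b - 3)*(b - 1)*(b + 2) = b^4 - 10*b^3 + 11*b^2 + 46*b - 48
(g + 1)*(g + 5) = g^2 + 6*g + 5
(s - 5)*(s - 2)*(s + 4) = s^3 - 3*s^2 - 18*s + 40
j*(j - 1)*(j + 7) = j^3 + 6*j^2 - 7*j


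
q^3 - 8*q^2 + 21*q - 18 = (q - 3)^2*(q - 2)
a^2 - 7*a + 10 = (a - 5)*(a - 2)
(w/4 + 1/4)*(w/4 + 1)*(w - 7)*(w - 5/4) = w^4/16 - 13*w^3/64 - 57*w^2/32 + 43*w/64 + 35/16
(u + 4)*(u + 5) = u^2 + 9*u + 20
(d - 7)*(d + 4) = d^2 - 3*d - 28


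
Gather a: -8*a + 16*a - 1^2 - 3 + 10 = 8*a + 6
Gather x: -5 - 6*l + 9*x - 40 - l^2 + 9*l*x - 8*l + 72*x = -l^2 - 14*l + x*(9*l + 81) - 45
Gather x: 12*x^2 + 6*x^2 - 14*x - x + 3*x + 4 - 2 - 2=18*x^2 - 12*x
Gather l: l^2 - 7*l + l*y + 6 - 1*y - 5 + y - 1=l^2 + l*(y - 7)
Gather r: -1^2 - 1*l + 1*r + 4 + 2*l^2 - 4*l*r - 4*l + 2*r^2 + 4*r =2*l^2 - 5*l + 2*r^2 + r*(5 - 4*l) + 3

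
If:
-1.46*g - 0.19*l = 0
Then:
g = -0.13013698630137*l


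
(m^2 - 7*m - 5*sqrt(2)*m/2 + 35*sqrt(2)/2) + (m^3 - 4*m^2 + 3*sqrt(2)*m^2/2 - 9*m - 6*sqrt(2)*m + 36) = m^3 - 3*m^2 + 3*sqrt(2)*m^2/2 - 16*m - 17*sqrt(2)*m/2 + 35*sqrt(2)/2 + 36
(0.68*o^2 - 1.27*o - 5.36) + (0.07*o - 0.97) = 0.68*o^2 - 1.2*o - 6.33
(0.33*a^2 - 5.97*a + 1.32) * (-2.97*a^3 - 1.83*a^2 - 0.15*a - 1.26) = -0.9801*a^5 + 17.127*a^4 + 6.9552*a^3 - 1.9359*a^2 + 7.3242*a - 1.6632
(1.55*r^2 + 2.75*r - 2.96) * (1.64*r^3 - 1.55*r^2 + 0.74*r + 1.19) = 2.542*r^5 + 2.1075*r^4 - 7.9699*r^3 + 8.4675*r^2 + 1.0821*r - 3.5224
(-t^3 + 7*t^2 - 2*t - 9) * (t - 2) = -t^4 + 9*t^3 - 16*t^2 - 5*t + 18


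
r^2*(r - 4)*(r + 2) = r^4 - 2*r^3 - 8*r^2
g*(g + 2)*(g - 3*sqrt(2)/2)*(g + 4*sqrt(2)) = g^4 + 2*g^3 + 5*sqrt(2)*g^3/2 - 12*g^2 + 5*sqrt(2)*g^2 - 24*g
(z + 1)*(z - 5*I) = z^2 + z - 5*I*z - 5*I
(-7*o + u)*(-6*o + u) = 42*o^2 - 13*o*u + u^2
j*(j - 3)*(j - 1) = j^3 - 4*j^2 + 3*j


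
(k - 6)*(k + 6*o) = k^2 + 6*k*o - 6*k - 36*o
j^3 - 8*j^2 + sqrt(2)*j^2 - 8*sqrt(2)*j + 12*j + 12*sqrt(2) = (j - 6)*(j - 2)*(j + sqrt(2))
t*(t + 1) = t^2 + t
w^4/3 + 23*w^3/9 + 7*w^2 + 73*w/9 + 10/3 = (w/3 + 1)*(w + 1)*(w + 5/3)*(w + 2)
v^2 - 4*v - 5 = (v - 5)*(v + 1)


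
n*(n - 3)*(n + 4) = n^3 + n^2 - 12*n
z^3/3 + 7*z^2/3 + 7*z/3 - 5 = (z/3 + 1)*(z - 1)*(z + 5)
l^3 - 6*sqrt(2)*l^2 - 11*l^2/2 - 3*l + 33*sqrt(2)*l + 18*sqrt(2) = (l - 6)*(l + 1/2)*(l - 6*sqrt(2))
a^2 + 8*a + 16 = (a + 4)^2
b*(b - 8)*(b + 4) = b^3 - 4*b^2 - 32*b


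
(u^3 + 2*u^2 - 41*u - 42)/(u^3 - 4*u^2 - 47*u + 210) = (u + 1)/(u - 5)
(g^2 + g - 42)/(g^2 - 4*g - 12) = (g + 7)/(g + 2)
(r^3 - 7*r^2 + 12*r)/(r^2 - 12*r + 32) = r*(r - 3)/(r - 8)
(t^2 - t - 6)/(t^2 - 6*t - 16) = (t - 3)/(t - 8)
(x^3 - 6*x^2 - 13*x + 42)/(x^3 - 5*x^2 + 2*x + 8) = (x^2 - 4*x - 21)/(x^2 - 3*x - 4)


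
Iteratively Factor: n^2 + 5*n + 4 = (n + 4)*(n + 1)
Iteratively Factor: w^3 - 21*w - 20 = (w - 5)*(w^2 + 5*w + 4) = (w - 5)*(w + 4)*(w + 1)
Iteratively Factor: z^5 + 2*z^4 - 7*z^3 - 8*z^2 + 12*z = (z + 3)*(z^4 - z^3 - 4*z^2 + 4*z) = (z - 1)*(z + 3)*(z^3 - 4*z) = z*(z - 1)*(z + 3)*(z^2 - 4) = z*(z - 2)*(z - 1)*(z + 3)*(z + 2)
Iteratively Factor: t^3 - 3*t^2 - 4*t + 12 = (t - 2)*(t^2 - t - 6) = (t - 3)*(t - 2)*(t + 2)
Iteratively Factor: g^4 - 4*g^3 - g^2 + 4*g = (g - 1)*(g^3 - 3*g^2 - 4*g) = (g - 1)*(g + 1)*(g^2 - 4*g) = g*(g - 1)*(g + 1)*(g - 4)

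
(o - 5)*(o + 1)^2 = o^3 - 3*o^2 - 9*o - 5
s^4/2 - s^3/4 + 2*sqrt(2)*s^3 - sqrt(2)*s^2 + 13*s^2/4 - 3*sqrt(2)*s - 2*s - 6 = (s/2 + sqrt(2))*(s - 3/2)*(s + 1)*(s + 2*sqrt(2))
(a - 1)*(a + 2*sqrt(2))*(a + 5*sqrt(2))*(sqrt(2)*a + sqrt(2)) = sqrt(2)*a^4 + 14*a^3 + 19*sqrt(2)*a^2 - 14*a - 20*sqrt(2)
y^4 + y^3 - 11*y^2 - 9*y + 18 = (y - 3)*(y - 1)*(y + 2)*(y + 3)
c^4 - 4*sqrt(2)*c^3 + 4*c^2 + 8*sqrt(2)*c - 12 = (c - 3*sqrt(2))*(c - sqrt(2))^2*(c + sqrt(2))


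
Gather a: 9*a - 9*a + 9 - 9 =0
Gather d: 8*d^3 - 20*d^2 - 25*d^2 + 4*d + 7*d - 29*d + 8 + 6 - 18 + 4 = 8*d^3 - 45*d^2 - 18*d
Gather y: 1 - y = 1 - y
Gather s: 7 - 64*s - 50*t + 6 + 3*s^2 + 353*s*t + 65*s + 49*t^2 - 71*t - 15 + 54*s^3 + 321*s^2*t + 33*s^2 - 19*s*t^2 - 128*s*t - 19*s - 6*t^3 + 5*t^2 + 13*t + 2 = 54*s^3 + s^2*(321*t + 36) + s*(-19*t^2 + 225*t - 18) - 6*t^3 + 54*t^2 - 108*t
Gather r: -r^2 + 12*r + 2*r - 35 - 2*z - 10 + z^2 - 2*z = -r^2 + 14*r + z^2 - 4*z - 45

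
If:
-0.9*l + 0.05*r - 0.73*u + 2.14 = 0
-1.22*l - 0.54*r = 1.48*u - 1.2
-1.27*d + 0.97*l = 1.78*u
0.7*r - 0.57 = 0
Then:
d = 10.90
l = 6.05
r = 0.81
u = -4.48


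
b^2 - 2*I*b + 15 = (b - 5*I)*(b + 3*I)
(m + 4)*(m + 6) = m^2 + 10*m + 24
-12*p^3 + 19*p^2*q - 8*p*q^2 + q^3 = (-4*p + q)*(-3*p + q)*(-p + q)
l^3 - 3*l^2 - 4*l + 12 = (l - 3)*(l - 2)*(l + 2)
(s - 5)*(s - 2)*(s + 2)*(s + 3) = s^4 - 2*s^3 - 19*s^2 + 8*s + 60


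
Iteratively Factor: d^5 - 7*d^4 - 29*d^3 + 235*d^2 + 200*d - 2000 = (d - 5)*(d^4 - 2*d^3 - 39*d^2 + 40*d + 400) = (d - 5)*(d + 4)*(d^3 - 6*d^2 - 15*d + 100) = (d - 5)^2*(d + 4)*(d^2 - d - 20) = (d - 5)^3*(d + 4)*(d + 4)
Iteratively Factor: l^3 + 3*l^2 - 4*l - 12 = (l + 3)*(l^2 - 4) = (l - 2)*(l + 3)*(l + 2)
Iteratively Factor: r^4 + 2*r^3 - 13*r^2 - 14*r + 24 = (r - 3)*(r^3 + 5*r^2 + 2*r - 8) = (r - 3)*(r - 1)*(r^2 + 6*r + 8) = (r - 3)*(r - 1)*(r + 4)*(r + 2)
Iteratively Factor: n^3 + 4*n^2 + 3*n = (n)*(n^2 + 4*n + 3) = n*(n + 1)*(n + 3)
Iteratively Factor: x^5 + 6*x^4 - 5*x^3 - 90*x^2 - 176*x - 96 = (x + 4)*(x^4 + 2*x^3 - 13*x^2 - 38*x - 24) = (x - 4)*(x + 4)*(x^3 + 6*x^2 + 11*x + 6) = (x - 4)*(x + 2)*(x + 4)*(x^2 + 4*x + 3) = (x - 4)*(x + 1)*(x + 2)*(x + 4)*(x + 3)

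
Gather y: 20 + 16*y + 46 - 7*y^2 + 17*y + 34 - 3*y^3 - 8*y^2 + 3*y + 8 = -3*y^3 - 15*y^2 + 36*y + 108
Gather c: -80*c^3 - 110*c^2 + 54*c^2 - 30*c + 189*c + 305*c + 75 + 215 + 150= -80*c^3 - 56*c^2 + 464*c + 440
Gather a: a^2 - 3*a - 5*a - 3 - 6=a^2 - 8*a - 9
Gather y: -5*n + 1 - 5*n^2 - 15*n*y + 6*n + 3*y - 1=-5*n^2 + n + y*(3 - 15*n)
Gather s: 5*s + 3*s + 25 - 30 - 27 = 8*s - 32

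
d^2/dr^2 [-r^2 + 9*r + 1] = -2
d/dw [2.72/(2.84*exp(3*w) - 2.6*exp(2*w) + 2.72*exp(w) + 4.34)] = (-23.1744*exp(2*w) + 14.144*exp(w) - 7.3984)*exp(w)/(2.84*exp(3*w) - 2.6*exp(2*w) + 2.72*exp(w) + 4.34)^2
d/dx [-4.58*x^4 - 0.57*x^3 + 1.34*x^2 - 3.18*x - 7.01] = -18.32*x^3 - 1.71*x^2 + 2.68*x - 3.18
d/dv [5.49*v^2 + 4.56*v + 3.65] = 10.98*v + 4.56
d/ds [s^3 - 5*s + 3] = 3*s^2 - 5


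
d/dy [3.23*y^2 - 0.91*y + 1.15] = 6.46*y - 0.91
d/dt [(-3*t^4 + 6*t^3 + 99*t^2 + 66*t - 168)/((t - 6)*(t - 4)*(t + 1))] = 3*(-t^6 + 18*t^5 - 93*t^4 - 84*t^3 + 972*t^2 + 576*t + 1312)/(t^6 - 18*t^5 + 109*t^4 - 204*t^3 - 236*t^2 + 672*t + 576)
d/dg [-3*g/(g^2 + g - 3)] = 3*(g^2 + 3)/(g^4 + 2*g^3 - 5*g^2 - 6*g + 9)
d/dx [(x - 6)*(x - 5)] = 2*x - 11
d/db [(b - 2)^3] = 3*(b - 2)^2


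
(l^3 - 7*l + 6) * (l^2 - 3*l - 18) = l^5 - 3*l^4 - 25*l^3 + 27*l^2 + 108*l - 108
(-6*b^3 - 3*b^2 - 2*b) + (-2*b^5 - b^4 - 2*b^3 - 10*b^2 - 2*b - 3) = -2*b^5 - b^4 - 8*b^3 - 13*b^2 - 4*b - 3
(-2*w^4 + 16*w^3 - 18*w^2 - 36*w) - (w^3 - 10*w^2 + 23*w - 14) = -2*w^4 + 15*w^3 - 8*w^2 - 59*w + 14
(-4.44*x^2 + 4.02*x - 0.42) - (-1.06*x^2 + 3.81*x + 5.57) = -3.38*x^2 + 0.21*x - 5.99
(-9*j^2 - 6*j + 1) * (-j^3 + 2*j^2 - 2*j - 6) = 9*j^5 - 12*j^4 + 5*j^3 + 68*j^2 + 34*j - 6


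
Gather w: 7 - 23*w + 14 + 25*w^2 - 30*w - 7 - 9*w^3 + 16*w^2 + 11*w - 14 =-9*w^3 + 41*w^2 - 42*w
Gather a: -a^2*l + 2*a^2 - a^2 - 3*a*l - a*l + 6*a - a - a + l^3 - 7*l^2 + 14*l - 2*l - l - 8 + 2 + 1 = a^2*(1 - l) + a*(4 - 4*l) + l^3 - 7*l^2 + 11*l - 5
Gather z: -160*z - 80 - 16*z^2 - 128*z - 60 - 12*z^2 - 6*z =-28*z^2 - 294*z - 140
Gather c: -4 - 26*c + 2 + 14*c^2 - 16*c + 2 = 14*c^2 - 42*c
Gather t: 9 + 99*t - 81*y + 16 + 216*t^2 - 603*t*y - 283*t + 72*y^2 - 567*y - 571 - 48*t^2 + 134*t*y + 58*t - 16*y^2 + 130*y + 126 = 168*t^2 + t*(-469*y - 126) + 56*y^2 - 518*y - 420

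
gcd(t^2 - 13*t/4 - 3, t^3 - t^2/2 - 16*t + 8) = t - 4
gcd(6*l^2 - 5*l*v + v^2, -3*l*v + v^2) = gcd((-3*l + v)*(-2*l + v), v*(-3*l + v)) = -3*l + v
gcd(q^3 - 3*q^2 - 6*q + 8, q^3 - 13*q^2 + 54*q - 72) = q - 4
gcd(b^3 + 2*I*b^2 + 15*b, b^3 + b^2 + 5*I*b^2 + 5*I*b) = b^2 + 5*I*b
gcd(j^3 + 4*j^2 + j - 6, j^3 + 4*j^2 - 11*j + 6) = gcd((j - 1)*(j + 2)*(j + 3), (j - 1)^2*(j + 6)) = j - 1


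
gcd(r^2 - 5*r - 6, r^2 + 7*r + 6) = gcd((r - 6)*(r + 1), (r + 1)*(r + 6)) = r + 1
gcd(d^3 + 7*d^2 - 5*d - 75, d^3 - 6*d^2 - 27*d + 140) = d + 5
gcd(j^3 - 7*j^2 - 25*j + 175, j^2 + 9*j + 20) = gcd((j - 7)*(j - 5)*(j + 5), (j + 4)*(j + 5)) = j + 5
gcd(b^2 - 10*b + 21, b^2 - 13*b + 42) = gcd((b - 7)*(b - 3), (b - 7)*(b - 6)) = b - 7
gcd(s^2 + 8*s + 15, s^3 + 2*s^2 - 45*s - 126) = s + 3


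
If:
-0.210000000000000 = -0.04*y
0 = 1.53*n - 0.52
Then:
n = 0.34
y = 5.25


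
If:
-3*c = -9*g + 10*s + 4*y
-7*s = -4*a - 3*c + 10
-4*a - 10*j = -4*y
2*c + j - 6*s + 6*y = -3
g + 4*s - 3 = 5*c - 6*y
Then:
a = 479*y/439 + 1360/439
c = 3415*y/878 - 889/1756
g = 3763*y/878 - 53/1756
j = -16*y/439 - 544/439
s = 2011*y/878 + 219/1756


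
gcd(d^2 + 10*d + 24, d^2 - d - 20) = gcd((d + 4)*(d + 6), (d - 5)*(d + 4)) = d + 4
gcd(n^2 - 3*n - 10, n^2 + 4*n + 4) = n + 2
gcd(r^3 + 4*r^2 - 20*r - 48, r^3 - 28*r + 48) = r^2 + 2*r - 24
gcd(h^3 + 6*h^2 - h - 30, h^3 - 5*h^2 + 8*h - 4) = h - 2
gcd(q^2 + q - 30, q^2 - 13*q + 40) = q - 5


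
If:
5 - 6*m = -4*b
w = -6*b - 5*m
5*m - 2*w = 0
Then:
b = -25/44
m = 5/11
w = 25/22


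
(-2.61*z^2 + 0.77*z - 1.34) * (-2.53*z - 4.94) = 6.6033*z^3 + 10.9453*z^2 - 0.4136*z + 6.6196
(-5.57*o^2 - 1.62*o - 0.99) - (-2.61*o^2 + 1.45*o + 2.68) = -2.96*o^2 - 3.07*o - 3.67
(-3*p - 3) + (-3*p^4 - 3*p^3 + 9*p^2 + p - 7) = -3*p^4 - 3*p^3 + 9*p^2 - 2*p - 10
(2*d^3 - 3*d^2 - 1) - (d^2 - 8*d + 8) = 2*d^3 - 4*d^2 + 8*d - 9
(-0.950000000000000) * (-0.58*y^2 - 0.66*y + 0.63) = 0.551*y^2 + 0.627*y - 0.5985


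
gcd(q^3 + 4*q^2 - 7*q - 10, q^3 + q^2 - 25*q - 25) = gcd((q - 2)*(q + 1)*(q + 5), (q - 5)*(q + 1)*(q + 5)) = q^2 + 6*q + 5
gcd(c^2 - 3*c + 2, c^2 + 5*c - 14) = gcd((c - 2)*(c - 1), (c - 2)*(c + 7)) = c - 2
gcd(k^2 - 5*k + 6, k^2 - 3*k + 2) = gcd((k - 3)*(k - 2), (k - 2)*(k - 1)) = k - 2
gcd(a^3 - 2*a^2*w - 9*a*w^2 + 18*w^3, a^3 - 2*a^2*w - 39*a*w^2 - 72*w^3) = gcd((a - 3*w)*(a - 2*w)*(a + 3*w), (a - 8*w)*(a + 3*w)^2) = a + 3*w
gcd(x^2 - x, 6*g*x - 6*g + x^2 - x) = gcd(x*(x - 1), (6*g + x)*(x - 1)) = x - 1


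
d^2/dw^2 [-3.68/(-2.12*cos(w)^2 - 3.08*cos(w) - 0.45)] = (-66.157568*(1 - cos(w)^2)^2 - 72.086784*cos(w)^3 - 53.945856*cos(w)^2 + 149.274048*cos(w) + 128.956032)/(2.12*cos(w)^2 + 3.08*cos(w) + 0.45)^3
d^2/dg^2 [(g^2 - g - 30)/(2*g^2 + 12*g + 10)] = -7/(g^3 + 3*g^2 + 3*g + 1)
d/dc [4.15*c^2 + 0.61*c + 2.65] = 8.3*c + 0.61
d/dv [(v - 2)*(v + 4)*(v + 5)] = 3*v^2 + 14*v + 2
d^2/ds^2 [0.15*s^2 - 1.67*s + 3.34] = 0.300000000000000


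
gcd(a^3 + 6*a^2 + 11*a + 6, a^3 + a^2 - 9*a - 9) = a^2 + 4*a + 3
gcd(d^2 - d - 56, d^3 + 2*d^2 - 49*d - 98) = d + 7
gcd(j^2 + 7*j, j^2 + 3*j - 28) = j + 7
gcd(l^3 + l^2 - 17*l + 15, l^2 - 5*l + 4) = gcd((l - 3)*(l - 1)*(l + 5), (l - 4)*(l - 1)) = l - 1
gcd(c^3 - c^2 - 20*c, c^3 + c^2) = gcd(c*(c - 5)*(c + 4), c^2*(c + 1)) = c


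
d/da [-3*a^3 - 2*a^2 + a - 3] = -9*a^2 - 4*a + 1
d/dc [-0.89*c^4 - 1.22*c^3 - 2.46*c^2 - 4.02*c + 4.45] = -3.56*c^3 - 3.66*c^2 - 4.92*c - 4.02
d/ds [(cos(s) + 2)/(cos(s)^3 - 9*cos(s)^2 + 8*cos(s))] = (-69*cos(s) - 3*cos(2*s) + cos(3*s) + 29)*sin(s)/(2*(cos(s) - 8)^2*(cos(s) - 1)^2*cos(s)^2)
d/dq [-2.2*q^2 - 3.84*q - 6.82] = -4.4*q - 3.84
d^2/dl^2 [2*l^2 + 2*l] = 4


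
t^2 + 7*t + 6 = (t + 1)*(t + 6)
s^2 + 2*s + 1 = (s + 1)^2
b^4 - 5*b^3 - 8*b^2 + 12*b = b*(b - 6)*(b - 1)*(b + 2)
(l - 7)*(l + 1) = l^2 - 6*l - 7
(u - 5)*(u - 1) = u^2 - 6*u + 5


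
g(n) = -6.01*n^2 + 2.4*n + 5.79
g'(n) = 2.4 - 12.02*n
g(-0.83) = -0.34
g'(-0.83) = 12.38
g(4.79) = -120.61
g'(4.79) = -55.18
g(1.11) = 1.05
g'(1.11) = -10.94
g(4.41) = -100.51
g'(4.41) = -50.61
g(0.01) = 5.81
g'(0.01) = 2.28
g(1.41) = -2.77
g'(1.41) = -14.55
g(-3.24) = -65.08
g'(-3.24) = 41.34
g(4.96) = -130.16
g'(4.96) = -57.22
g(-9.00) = -502.62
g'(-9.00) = 110.58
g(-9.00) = -502.62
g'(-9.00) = 110.58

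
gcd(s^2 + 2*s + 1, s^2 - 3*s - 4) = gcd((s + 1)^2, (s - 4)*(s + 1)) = s + 1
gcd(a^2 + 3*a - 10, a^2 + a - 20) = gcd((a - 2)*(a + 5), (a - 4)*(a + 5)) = a + 5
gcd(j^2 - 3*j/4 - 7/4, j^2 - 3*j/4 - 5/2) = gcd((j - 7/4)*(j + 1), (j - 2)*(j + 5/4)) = 1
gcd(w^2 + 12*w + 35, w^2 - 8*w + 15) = 1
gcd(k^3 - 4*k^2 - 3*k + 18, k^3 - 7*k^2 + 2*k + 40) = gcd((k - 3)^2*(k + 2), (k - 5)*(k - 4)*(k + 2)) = k + 2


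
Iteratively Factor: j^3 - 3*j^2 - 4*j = (j)*(j^2 - 3*j - 4) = j*(j - 4)*(j + 1)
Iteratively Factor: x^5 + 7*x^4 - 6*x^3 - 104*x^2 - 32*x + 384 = (x + 4)*(x^4 + 3*x^3 - 18*x^2 - 32*x + 96) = (x + 4)^2*(x^3 - x^2 - 14*x + 24) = (x - 2)*(x + 4)^2*(x^2 + x - 12) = (x - 2)*(x + 4)^3*(x - 3)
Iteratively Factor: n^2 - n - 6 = (n - 3)*(n + 2)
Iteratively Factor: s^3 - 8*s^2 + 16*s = (s)*(s^2 - 8*s + 16) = s*(s - 4)*(s - 4)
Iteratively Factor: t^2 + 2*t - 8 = (t + 4)*(t - 2)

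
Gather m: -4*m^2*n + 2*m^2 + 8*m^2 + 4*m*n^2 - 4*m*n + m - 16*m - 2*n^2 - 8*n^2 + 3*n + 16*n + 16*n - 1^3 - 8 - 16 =m^2*(10 - 4*n) + m*(4*n^2 - 4*n - 15) - 10*n^2 + 35*n - 25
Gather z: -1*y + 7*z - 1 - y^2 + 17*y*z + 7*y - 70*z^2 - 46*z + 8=-y^2 + 6*y - 70*z^2 + z*(17*y - 39) + 7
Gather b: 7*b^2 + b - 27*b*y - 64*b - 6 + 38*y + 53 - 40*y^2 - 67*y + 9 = 7*b^2 + b*(-27*y - 63) - 40*y^2 - 29*y + 56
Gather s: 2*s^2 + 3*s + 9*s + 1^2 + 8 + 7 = 2*s^2 + 12*s + 16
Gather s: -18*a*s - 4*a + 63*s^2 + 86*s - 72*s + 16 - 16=-4*a + 63*s^2 + s*(14 - 18*a)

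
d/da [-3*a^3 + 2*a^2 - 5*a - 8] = -9*a^2 + 4*a - 5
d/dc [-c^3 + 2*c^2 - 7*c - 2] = -3*c^2 + 4*c - 7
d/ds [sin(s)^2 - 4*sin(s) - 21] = 2*(sin(s) - 2)*cos(s)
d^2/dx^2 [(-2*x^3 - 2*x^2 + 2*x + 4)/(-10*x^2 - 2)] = 2*(-30*x^3 - 165*x^2 + 18*x + 11)/(125*x^6 + 75*x^4 + 15*x^2 + 1)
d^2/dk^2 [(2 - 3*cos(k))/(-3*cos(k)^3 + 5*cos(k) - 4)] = ((6*cos(k) - 4)*(9*cos(k)^2 - 5)^2*sin(k)^2 - 3*(3*cos(k)^3 - 5*cos(k) + 4)^2*cos(k) + (3*cos(k)^3 - 5*cos(k) + 4)*(135*(1 - cos(2*k))^2 + 22*cos(k) + 234*cos(2*k) - 54*cos(3*k) - 186)/4)/(3*cos(k)^3 - 5*cos(k) + 4)^3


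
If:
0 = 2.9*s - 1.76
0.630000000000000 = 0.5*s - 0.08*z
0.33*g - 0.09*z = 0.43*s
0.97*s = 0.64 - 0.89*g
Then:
No Solution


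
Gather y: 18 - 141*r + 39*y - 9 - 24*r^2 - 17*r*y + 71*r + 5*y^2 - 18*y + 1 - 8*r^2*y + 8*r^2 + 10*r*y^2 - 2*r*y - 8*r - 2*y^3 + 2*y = -16*r^2 - 78*r - 2*y^3 + y^2*(10*r + 5) + y*(-8*r^2 - 19*r + 23) + 10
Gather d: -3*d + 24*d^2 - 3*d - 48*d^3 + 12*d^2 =-48*d^3 + 36*d^2 - 6*d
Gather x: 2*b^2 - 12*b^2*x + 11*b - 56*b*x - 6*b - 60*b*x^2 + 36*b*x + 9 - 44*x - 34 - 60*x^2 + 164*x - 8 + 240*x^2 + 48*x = 2*b^2 + 5*b + x^2*(180 - 60*b) + x*(-12*b^2 - 20*b + 168) - 33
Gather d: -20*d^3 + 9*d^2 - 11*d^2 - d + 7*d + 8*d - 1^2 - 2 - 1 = -20*d^3 - 2*d^2 + 14*d - 4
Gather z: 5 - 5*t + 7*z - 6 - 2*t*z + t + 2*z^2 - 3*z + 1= -4*t + 2*z^2 + z*(4 - 2*t)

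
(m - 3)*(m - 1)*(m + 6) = m^3 + 2*m^2 - 21*m + 18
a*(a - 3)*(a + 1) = a^3 - 2*a^2 - 3*a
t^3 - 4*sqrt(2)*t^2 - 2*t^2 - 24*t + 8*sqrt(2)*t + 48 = (t - 2)*(t - 6*sqrt(2))*(t + 2*sqrt(2))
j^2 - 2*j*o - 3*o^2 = (j - 3*o)*(j + o)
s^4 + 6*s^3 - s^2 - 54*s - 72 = (s - 3)*(s + 2)*(s + 3)*(s + 4)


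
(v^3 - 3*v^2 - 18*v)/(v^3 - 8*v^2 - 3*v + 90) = v/(v - 5)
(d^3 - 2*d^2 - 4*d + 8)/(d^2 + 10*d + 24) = (d^3 - 2*d^2 - 4*d + 8)/(d^2 + 10*d + 24)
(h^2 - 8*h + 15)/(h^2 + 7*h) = (h^2 - 8*h + 15)/(h*(h + 7))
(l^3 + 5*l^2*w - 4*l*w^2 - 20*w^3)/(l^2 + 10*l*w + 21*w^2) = (l^3 + 5*l^2*w - 4*l*w^2 - 20*w^3)/(l^2 + 10*l*w + 21*w^2)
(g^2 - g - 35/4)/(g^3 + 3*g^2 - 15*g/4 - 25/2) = (2*g - 7)/(2*g^2 + g - 10)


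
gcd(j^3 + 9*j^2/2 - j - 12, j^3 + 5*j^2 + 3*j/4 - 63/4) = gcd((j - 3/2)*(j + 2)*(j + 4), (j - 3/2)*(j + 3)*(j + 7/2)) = j - 3/2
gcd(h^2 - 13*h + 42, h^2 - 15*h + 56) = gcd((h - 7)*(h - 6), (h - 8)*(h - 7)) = h - 7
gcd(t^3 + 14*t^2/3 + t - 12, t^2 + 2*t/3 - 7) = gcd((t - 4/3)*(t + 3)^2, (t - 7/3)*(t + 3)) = t + 3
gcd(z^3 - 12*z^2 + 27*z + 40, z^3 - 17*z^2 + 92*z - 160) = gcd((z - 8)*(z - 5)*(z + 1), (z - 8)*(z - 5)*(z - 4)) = z^2 - 13*z + 40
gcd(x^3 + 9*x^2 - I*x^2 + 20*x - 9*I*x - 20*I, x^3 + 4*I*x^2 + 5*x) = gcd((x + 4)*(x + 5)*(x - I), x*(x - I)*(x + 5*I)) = x - I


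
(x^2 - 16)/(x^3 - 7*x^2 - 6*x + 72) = (x + 4)/(x^2 - 3*x - 18)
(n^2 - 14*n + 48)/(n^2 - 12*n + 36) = (n - 8)/(n - 6)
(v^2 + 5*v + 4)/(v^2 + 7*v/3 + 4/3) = 3*(v + 4)/(3*v + 4)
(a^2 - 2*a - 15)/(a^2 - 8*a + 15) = (a + 3)/(a - 3)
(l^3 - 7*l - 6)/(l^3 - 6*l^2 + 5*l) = (l^3 - 7*l - 6)/(l*(l^2 - 6*l + 5))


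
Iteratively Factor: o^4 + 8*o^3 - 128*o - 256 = (o + 4)*(o^3 + 4*o^2 - 16*o - 64) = (o - 4)*(o + 4)*(o^2 + 8*o + 16) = (o - 4)*(o + 4)^2*(o + 4)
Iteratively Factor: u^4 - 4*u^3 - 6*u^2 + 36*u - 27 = (u - 1)*(u^3 - 3*u^2 - 9*u + 27) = (u - 1)*(u + 3)*(u^2 - 6*u + 9) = (u - 3)*(u - 1)*(u + 3)*(u - 3)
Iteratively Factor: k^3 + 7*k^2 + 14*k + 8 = (k + 1)*(k^2 + 6*k + 8) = (k + 1)*(k + 4)*(k + 2)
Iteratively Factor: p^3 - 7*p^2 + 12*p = (p - 4)*(p^2 - 3*p) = p*(p - 4)*(p - 3)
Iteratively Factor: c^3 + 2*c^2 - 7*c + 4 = (c + 4)*(c^2 - 2*c + 1) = (c - 1)*(c + 4)*(c - 1)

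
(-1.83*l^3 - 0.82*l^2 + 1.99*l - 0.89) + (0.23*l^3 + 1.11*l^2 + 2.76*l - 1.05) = -1.6*l^3 + 0.29*l^2 + 4.75*l - 1.94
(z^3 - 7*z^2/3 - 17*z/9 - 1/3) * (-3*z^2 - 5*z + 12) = -3*z^5 + 2*z^4 + 88*z^3/3 - 158*z^2/9 - 21*z - 4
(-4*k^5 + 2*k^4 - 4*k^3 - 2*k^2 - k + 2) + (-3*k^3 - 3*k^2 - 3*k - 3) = -4*k^5 + 2*k^4 - 7*k^3 - 5*k^2 - 4*k - 1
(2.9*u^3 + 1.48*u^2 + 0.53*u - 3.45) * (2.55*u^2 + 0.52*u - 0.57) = 7.395*u^5 + 5.282*u^4 + 0.4681*u^3 - 9.3655*u^2 - 2.0961*u + 1.9665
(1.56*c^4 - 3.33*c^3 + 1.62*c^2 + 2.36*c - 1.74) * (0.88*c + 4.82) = 1.3728*c^5 + 4.5888*c^4 - 14.625*c^3 + 9.8852*c^2 + 9.844*c - 8.3868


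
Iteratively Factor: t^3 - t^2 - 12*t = (t - 4)*(t^2 + 3*t) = t*(t - 4)*(t + 3)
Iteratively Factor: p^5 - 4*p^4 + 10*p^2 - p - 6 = (p + 1)*(p^4 - 5*p^3 + 5*p^2 + 5*p - 6) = (p - 3)*(p + 1)*(p^3 - 2*p^2 - p + 2) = (p - 3)*(p - 1)*(p + 1)*(p^2 - p - 2) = (p - 3)*(p - 2)*(p - 1)*(p + 1)*(p + 1)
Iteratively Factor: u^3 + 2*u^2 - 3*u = (u + 3)*(u^2 - u) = u*(u + 3)*(u - 1)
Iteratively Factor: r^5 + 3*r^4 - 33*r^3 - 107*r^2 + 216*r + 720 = (r + 3)*(r^4 - 33*r^2 - 8*r + 240) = (r + 3)*(r + 4)*(r^3 - 4*r^2 - 17*r + 60) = (r - 3)*(r + 3)*(r + 4)*(r^2 - r - 20) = (r - 3)*(r + 3)*(r + 4)^2*(r - 5)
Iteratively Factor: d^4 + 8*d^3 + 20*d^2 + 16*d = (d + 2)*(d^3 + 6*d^2 + 8*d) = d*(d + 2)*(d^2 + 6*d + 8) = d*(d + 2)*(d + 4)*(d + 2)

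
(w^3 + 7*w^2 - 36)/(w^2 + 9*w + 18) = w - 2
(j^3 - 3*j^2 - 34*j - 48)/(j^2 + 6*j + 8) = (j^2 - 5*j - 24)/(j + 4)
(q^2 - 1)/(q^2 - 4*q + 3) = (q + 1)/(q - 3)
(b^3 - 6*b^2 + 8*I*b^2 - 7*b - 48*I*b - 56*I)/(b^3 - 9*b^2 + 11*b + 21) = (b + 8*I)/(b - 3)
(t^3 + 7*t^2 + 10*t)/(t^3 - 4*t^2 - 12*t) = (t + 5)/(t - 6)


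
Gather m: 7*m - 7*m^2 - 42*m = -7*m^2 - 35*m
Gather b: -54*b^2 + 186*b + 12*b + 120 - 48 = -54*b^2 + 198*b + 72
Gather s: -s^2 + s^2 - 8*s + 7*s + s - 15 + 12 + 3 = 0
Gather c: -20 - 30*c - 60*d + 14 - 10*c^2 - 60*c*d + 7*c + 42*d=-10*c^2 + c*(-60*d - 23) - 18*d - 6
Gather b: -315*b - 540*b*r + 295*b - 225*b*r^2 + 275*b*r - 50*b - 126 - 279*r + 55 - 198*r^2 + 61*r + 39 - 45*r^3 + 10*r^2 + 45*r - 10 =b*(-225*r^2 - 265*r - 70) - 45*r^3 - 188*r^2 - 173*r - 42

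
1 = 1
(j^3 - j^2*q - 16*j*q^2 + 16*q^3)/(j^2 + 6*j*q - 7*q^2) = (j^2 - 16*q^2)/(j + 7*q)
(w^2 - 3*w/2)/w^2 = (w - 3/2)/w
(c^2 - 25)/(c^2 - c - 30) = (c - 5)/(c - 6)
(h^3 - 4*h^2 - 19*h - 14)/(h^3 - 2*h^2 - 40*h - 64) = (h^2 - 6*h - 7)/(h^2 - 4*h - 32)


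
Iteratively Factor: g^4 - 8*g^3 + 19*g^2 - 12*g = (g - 4)*(g^3 - 4*g^2 + 3*g) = g*(g - 4)*(g^2 - 4*g + 3) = g*(g - 4)*(g - 1)*(g - 3)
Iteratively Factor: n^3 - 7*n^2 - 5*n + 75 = (n - 5)*(n^2 - 2*n - 15) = (n - 5)*(n + 3)*(n - 5)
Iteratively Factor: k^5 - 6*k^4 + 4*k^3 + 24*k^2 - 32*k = (k - 2)*(k^4 - 4*k^3 - 4*k^2 + 16*k) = (k - 2)*(k + 2)*(k^3 - 6*k^2 + 8*k) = (k - 4)*(k - 2)*(k + 2)*(k^2 - 2*k) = k*(k - 4)*(k - 2)*(k + 2)*(k - 2)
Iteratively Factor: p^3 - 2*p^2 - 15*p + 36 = (p - 3)*(p^2 + p - 12) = (p - 3)^2*(p + 4)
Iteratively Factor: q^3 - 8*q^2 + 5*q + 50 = (q + 2)*(q^2 - 10*q + 25) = (q - 5)*(q + 2)*(q - 5)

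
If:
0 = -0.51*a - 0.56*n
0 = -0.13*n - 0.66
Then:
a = 5.57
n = -5.08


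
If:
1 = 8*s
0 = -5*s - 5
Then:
No Solution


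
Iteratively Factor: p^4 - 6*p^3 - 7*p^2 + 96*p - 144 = (p - 3)*(p^3 - 3*p^2 - 16*p + 48) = (p - 4)*(p - 3)*(p^2 + p - 12) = (p - 4)*(p - 3)*(p + 4)*(p - 3)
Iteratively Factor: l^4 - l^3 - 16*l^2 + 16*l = (l + 4)*(l^3 - 5*l^2 + 4*l) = (l - 4)*(l + 4)*(l^2 - l) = (l - 4)*(l - 1)*(l + 4)*(l)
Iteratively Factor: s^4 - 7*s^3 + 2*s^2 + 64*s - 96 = (s - 4)*(s^3 - 3*s^2 - 10*s + 24) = (s - 4)*(s - 2)*(s^2 - s - 12) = (s - 4)^2*(s - 2)*(s + 3)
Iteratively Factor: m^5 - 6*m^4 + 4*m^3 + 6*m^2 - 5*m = (m - 1)*(m^4 - 5*m^3 - m^2 + 5*m) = (m - 1)*(m + 1)*(m^3 - 6*m^2 + 5*m) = (m - 5)*(m - 1)*(m + 1)*(m^2 - m) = (m - 5)*(m - 1)^2*(m + 1)*(m)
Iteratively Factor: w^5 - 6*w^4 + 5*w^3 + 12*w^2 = (w - 4)*(w^4 - 2*w^3 - 3*w^2) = (w - 4)*(w - 3)*(w^3 + w^2) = (w - 4)*(w - 3)*(w + 1)*(w^2) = w*(w - 4)*(w - 3)*(w + 1)*(w)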